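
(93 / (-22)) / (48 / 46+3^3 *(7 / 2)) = -713 / 16115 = -0.04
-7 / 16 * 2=-7 / 8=-0.88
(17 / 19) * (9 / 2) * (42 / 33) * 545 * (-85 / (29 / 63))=-3125686725 / 6061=-515704.79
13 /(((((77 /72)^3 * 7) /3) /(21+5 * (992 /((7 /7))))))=72506783232 /3195731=22688.64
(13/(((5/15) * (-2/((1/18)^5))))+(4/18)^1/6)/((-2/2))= -46643/1259712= -0.04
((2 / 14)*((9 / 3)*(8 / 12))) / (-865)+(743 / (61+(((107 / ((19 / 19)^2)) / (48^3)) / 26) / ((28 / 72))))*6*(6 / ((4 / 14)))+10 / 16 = 1535.34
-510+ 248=-262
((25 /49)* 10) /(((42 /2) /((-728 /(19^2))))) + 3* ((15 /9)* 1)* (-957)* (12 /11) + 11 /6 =-5218.66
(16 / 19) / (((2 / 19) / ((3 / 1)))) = 24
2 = 2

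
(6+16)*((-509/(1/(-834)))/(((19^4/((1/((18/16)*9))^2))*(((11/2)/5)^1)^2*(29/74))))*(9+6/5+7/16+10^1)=2766058455680/90918836613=30.42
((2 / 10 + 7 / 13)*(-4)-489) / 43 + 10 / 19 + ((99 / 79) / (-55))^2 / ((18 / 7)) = -36172978207 / 3314283050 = -10.91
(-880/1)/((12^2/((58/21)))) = -3190/189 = -16.88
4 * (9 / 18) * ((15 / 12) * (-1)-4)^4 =194481 / 128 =1519.38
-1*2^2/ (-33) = 4/ 33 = 0.12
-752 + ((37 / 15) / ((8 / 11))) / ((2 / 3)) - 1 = -59833 / 80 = -747.91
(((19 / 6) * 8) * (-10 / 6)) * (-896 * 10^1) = 3404800 / 9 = 378311.11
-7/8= -0.88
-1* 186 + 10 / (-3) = -568 / 3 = -189.33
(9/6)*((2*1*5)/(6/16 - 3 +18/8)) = -40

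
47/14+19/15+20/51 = 5.02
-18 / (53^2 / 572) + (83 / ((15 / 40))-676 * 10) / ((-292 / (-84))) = -386461016 / 205057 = -1884.65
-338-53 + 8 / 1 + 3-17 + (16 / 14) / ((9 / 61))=-24523 / 63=-389.25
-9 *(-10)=90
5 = 5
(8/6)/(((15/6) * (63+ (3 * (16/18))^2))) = 24/3155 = 0.01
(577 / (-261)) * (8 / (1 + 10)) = -4616 / 2871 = -1.61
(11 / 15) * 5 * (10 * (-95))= -10450 / 3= -3483.33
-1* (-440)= 440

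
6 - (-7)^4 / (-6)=2437 / 6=406.17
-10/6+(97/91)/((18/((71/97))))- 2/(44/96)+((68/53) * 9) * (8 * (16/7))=195919595/954954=205.16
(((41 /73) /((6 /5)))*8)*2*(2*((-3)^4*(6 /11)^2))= 3188160 /8833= 360.94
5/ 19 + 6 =119/ 19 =6.26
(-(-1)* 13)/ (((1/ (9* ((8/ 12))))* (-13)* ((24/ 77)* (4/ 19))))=-91.44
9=9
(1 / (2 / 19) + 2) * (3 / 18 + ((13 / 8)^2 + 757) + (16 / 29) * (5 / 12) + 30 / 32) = 8751.21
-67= -67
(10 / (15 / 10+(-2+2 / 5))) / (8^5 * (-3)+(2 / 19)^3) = 171475 / 168566782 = 0.00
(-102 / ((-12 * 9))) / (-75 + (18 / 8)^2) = -136 / 10071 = -0.01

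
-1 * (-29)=29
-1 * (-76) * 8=608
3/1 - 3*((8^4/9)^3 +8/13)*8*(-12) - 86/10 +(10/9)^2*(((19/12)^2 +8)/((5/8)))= 1286428613614094/47385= 27148435446.11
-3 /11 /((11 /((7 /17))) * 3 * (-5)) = 0.00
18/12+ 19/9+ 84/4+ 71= 1721/18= 95.61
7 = 7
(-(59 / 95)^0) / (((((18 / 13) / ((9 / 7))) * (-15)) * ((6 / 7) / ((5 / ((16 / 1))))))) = 13 / 576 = 0.02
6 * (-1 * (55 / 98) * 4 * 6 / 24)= -165 / 49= -3.37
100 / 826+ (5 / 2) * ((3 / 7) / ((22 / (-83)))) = -71255 / 18172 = -3.92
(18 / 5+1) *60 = 276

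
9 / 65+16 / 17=1193 / 1105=1.08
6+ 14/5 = 44/5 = 8.80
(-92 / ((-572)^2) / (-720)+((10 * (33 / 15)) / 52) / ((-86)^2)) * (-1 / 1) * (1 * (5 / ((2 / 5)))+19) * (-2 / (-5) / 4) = -43901249 / 241985286400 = -0.00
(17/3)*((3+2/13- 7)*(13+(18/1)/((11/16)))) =-366350/429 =-853.96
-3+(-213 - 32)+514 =266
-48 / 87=-16 / 29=-0.55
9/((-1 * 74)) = -9/74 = -0.12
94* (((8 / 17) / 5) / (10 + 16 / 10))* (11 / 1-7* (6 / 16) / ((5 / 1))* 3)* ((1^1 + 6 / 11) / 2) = 611 / 110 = 5.55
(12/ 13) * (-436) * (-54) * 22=6215616/ 13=478124.31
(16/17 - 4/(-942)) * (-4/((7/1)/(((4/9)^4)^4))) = -130051609722880/103859928564956836209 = -0.00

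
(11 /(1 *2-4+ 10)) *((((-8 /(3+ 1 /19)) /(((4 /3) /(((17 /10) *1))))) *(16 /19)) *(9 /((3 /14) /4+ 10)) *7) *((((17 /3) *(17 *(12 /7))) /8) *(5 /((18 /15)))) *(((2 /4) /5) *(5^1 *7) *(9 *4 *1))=-262750.86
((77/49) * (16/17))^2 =30976/14161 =2.19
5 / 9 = 0.56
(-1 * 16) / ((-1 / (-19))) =-304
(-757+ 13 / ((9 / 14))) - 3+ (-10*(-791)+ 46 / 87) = 7170.75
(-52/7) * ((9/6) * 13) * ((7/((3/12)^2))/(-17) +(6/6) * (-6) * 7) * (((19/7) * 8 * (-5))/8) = -11366940/119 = -95520.50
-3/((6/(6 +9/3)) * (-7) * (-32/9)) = -81/448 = -0.18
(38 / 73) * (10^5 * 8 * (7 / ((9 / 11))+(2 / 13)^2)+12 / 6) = 396689715596 / 111033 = 3572719.06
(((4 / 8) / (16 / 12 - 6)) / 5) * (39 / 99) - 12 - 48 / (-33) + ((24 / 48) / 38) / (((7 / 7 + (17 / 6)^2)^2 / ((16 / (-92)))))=-10.55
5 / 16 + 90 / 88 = 235 / 176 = 1.34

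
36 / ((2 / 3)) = 54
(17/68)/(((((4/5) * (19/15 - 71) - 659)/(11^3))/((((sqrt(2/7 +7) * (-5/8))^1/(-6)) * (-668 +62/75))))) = 166501445 * sqrt(357)/36025248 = 87.33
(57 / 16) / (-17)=-0.21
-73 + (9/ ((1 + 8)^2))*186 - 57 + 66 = -130/ 3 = -43.33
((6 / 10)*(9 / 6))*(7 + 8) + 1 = 29 / 2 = 14.50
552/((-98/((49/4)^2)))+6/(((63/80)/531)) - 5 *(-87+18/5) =101289/28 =3617.46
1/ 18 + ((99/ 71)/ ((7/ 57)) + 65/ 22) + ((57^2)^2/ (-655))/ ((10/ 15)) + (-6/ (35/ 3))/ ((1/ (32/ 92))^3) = -18946893904092361/ 784235300310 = -24159.71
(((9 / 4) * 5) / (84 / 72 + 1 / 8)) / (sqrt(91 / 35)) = 270 * sqrt(65) / 403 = 5.40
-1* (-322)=322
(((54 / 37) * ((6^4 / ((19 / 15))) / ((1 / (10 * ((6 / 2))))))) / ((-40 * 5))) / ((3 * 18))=-2916 / 703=-4.15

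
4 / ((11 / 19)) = 76 / 11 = 6.91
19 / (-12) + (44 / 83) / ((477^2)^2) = -27213472030243 / 17187456019212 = -1.58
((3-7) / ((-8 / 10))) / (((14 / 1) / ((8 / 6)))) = 10 / 21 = 0.48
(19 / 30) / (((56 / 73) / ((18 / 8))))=1.86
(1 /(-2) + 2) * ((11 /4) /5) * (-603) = -497.48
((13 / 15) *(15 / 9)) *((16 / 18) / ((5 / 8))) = 832 / 405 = 2.05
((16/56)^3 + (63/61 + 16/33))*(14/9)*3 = 2127938/295911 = 7.19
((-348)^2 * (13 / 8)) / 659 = 196794 / 659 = 298.63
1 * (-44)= -44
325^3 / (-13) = -2640625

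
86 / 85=1.01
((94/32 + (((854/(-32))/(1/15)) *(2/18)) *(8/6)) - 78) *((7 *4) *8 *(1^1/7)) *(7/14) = -19349/9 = -2149.89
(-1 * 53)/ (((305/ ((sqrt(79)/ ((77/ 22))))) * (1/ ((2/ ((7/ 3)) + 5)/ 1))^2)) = -178186 * sqrt(79)/ 104615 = -15.14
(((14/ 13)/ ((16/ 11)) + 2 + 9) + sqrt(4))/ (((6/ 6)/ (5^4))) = 893125/ 104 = 8587.74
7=7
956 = 956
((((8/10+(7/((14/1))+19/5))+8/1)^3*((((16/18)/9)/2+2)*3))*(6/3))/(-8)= -186591553/54000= -3455.40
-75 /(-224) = 75 /224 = 0.33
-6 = -6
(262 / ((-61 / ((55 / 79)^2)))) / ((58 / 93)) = -36853575 / 11040329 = -3.34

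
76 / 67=1.13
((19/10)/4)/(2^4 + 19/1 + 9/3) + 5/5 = 81/80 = 1.01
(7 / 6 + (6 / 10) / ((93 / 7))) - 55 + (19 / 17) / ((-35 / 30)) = -6058757 / 110670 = -54.75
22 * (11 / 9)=242 / 9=26.89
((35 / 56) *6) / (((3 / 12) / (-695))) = -10425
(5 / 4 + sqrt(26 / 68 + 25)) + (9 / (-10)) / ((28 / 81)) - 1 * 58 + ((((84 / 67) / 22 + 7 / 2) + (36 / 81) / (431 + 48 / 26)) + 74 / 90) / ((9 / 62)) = -548885805773 / 18811241064 + sqrt(29342) / 34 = -24.14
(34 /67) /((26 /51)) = 867 /871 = 1.00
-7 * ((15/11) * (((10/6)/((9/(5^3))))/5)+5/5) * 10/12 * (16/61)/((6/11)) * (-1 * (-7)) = -709520/4941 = -143.60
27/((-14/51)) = -1377/14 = -98.36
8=8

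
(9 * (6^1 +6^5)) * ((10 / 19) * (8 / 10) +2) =3221748 / 19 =169565.68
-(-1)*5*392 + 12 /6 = 1962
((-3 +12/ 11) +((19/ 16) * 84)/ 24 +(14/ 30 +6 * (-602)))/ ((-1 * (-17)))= -19057031/ 89760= -212.31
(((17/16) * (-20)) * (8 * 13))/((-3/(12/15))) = 589.33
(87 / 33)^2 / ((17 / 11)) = 841 / 187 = 4.50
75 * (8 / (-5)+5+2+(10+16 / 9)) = 3865 / 3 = 1288.33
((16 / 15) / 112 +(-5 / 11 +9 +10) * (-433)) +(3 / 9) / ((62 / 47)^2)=-8029.98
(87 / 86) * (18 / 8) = 783 / 344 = 2.28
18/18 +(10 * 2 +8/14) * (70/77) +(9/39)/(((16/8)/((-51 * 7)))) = -43025/2002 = -21.49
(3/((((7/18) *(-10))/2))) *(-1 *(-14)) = -108/5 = -21.60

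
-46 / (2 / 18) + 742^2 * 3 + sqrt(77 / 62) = sqrt(4774) / 62 + 1651278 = 1651279.11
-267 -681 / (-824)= -219327 / 824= -266.17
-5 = -5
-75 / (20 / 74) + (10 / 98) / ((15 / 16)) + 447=49865 / 294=169.61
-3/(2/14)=-21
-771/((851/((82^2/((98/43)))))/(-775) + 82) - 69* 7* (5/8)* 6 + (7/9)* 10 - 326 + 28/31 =-7306755840952561/3417611467572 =-2137.97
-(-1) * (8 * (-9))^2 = 5184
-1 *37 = -37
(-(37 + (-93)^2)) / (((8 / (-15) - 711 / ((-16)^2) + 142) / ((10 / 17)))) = -333542400 / 9053639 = -36.84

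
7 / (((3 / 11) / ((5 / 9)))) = 385 / 27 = 14.26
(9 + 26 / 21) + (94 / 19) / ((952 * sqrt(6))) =47 * sqrt(6) / 54264 + 215 / 21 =10.24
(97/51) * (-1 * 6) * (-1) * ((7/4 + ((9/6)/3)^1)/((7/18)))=7857/119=66.03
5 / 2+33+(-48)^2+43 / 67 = 313579 / 134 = 2340.14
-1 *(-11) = 11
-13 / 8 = -1.62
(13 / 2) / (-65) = -1 / 10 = -0.10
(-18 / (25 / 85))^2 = 93636 / 25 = 3745.44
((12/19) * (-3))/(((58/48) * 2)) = -432/551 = -0.78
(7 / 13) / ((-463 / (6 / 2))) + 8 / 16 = 5977 / 12038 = 0.50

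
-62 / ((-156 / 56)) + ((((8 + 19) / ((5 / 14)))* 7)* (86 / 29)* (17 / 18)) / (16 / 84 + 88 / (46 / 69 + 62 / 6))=2298401 / 11310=203.22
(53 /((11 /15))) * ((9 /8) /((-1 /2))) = -7155 /44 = -162.61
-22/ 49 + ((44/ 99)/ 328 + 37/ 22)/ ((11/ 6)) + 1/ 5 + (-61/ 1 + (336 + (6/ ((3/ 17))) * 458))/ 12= 19270916183/ 14585340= 1321.25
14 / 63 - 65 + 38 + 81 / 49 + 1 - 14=-16813 / 441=-38.12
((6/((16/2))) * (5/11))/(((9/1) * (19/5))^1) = 25/2508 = 0.01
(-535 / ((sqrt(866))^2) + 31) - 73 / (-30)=213137 / 6495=32.82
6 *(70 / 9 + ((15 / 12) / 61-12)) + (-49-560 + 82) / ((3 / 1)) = -24507 / 122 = -200.88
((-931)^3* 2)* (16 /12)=-2151878642.67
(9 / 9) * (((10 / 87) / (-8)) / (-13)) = 5 / 4524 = 0.00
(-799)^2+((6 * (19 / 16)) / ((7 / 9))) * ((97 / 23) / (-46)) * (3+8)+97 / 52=491706092765 / 770224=638393.63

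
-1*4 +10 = 6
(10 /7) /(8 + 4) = 5 /42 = 0.12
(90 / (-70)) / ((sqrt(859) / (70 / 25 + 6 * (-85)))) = 22.25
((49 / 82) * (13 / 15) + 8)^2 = 109767529 / 1512900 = 72.55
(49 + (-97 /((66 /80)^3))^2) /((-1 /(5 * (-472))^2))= -215000739814406977600 /1291467969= -166477795017.16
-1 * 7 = -7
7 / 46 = 0.15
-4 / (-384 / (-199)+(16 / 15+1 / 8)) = -95520 / 74537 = -1.28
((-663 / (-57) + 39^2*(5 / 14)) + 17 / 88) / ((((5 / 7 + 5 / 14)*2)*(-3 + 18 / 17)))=-110435009 / 827640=-133.43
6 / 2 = 3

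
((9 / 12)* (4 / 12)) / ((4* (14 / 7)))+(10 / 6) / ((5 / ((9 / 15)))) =37 / 160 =0.23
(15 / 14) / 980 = 3 / 2744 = 0.00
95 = 95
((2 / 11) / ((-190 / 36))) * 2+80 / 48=5009 / 3135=1.60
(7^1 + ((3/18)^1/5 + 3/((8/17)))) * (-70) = -11263/12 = -938.58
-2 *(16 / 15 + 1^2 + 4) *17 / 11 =-3094 / 165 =-18.75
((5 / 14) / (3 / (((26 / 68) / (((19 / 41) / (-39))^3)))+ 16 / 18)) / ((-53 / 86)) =-1269651979245 / 1947427012594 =-0.65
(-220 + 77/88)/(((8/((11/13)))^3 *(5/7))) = -0.36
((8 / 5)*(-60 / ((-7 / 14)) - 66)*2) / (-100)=-216 / 125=-1.73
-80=-80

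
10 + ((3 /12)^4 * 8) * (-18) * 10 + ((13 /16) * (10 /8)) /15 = 853 /192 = 4.44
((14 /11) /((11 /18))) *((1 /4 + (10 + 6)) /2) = 4095 /242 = 16.92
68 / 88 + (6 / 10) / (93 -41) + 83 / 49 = 347287 / 140140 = 2.48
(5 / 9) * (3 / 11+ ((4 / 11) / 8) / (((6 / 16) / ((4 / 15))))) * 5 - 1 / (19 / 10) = 5435 / 16929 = 0.32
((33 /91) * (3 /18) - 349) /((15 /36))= -381042 /455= -837.45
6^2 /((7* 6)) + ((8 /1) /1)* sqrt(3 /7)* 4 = 6 /7 + 32* sqrt(21) /7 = 21.81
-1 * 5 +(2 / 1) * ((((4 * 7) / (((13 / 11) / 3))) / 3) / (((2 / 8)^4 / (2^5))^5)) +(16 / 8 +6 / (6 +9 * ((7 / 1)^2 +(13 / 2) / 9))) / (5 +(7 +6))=185515510948387398044095930 / 106119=1748183746062320583911.42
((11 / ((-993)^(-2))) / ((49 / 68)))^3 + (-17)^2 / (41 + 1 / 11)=181358835851754745483831391387 / 53177348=3410452808811653140051.88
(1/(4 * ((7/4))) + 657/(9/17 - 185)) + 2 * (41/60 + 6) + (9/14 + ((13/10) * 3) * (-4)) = -235631/47040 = -5.01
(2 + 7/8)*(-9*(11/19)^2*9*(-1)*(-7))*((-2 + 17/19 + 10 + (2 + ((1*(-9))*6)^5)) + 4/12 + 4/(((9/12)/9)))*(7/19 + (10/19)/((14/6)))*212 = 4117120086299989032/130321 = 31592146210510.88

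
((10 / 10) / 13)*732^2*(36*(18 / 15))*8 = 925903872 / 65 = 14244674.95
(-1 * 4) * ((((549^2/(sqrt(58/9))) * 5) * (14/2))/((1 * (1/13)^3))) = -139057379370 * sqrt(58)/29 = -36518256895.79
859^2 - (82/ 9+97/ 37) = 245710466/ 333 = 737869.27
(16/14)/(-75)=-8/525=-0.02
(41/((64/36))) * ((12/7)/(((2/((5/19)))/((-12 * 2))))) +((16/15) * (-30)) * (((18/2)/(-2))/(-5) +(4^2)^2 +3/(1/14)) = -6443617/665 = -9689.65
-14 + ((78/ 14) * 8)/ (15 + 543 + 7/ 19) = -1033754/ 74263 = -13.92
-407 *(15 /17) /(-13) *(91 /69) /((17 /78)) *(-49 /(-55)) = 989898 /6647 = 148.92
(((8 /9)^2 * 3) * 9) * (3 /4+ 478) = 30640 /3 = 10213.33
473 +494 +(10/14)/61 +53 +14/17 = 7410243/7259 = 1020.84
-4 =-4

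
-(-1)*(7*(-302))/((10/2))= -2114/5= -422.80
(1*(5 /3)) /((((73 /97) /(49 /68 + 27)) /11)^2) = 20226537885125 /73923888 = 273613.02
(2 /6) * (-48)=-16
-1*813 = -813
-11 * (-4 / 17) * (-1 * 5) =-220 / 17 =-12.94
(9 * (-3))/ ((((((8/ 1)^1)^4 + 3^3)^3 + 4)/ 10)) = -270/ 70087408871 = -0.00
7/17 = 0.41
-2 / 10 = -1 / 5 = -0.20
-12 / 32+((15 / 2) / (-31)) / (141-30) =-3461 / 9176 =-0.38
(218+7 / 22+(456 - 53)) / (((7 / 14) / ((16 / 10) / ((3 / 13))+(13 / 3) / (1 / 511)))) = 41403401 / 15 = 2760226.73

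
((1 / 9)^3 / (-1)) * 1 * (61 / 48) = -61 / 34992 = -0.00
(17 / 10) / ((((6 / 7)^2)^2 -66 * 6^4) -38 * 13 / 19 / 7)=-40817 / 2053795580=-0.00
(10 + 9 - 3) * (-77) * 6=-7392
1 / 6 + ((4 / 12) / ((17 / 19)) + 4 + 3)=769 / 102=7.54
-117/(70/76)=-4446/35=-127.03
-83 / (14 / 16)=-664 / 7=-94.86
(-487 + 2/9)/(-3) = 4381/27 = 162.26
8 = 8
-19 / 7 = -2.71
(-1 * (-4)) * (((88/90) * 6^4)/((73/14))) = 354816/365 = 972.10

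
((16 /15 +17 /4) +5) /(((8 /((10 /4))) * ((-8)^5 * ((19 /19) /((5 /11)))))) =-3095 /69206016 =-0.00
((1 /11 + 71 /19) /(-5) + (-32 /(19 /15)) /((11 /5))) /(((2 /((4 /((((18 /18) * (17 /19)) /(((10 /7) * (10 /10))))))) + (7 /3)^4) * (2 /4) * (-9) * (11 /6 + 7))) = 5529600 /537537077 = 0.01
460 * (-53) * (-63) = 1535940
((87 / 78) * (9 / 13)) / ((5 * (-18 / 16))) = -116 / 845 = -0.14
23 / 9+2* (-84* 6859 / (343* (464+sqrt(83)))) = -23415335 / 4995207+8664* sqrt(83) / 555023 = -4.55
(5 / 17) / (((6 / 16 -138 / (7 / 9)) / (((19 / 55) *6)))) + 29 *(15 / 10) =53764789 / 1236070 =43.50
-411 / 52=-7.90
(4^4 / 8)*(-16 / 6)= -256 / 3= -85.33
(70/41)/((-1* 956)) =-35/19598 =-0.00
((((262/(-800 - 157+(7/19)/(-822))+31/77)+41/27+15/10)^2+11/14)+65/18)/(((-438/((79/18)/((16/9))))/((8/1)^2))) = -4364013980580411509377747/845839970719465894511724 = -5.16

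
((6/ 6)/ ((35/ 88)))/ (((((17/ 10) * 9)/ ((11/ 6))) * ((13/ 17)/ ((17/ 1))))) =6.70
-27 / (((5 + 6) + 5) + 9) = -1.08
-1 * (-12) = 12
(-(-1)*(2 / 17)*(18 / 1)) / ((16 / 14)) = 63 / 34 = 1.85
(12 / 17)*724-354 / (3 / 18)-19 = -27743 / 17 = -1631.94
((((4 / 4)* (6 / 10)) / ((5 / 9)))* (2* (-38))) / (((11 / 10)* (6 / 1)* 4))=-171 / 55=-3.11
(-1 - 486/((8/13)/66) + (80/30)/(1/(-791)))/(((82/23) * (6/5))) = -37421345/2952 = -12676.61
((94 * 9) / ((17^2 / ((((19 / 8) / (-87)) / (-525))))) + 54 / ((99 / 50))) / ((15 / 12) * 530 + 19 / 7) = 1760019823 / 42928739150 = 0.04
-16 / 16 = -1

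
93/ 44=2.11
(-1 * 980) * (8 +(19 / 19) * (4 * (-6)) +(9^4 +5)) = -6419000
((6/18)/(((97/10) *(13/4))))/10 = 0.00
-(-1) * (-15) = -15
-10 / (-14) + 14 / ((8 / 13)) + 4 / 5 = 3397 / 140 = 24.26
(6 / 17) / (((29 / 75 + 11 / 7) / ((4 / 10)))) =315 / 4369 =0.07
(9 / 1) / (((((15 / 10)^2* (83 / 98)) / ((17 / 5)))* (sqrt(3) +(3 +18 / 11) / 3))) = -623084 / 15355 +403172* sqrt(3) / 15355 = 4.90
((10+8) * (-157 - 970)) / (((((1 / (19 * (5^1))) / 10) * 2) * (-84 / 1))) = 229425 / 2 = 114712.50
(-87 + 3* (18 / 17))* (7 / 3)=-3325 / 17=-195.59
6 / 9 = 2 / 3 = 0.67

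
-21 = -21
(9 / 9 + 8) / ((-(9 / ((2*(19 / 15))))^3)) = -0.20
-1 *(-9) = 9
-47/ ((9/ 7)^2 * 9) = -2303/ 729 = -3.16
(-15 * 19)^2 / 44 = 1846.02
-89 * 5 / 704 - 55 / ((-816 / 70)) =146705 / 35904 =4.09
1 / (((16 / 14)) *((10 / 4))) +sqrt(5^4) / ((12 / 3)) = 33 / 5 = 6.60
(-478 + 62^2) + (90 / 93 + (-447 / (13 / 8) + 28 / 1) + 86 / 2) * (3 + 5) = 701674 / 403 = 1741.13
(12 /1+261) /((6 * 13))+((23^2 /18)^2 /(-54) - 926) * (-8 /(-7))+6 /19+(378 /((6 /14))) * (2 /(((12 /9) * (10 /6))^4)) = -11639661577729 /11634840000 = -1000.41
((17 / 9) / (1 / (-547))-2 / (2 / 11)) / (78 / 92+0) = -432308 / 351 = -1231.65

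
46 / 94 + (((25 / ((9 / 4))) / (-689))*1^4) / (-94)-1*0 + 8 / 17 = 4757017 / 4954599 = 0.96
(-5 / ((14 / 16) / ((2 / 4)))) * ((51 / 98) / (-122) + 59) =-3526765 / 20923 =-168.56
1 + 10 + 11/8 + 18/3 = 18.38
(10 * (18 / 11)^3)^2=3401222400 / 1771561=1919.90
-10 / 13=-0.77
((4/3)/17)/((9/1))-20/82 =-4426/18819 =-0.24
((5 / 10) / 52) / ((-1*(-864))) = 1 / 89856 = 0.00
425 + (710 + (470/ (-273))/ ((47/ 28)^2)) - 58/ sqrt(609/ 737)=2079335/ 1833 - 2 * sqrt(448833)/ 21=1070.58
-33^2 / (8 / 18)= -9801 / 4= -2450.25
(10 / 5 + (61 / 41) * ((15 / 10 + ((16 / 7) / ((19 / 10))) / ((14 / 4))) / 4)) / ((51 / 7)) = 273383 / 741608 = 0.37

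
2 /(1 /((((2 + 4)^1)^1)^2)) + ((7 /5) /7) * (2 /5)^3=45008 /625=72.01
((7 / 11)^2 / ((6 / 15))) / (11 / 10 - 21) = -1225 / 24079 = -0.05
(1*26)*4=104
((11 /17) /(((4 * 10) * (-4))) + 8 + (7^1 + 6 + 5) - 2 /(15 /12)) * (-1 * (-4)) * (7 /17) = 464499 /11560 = 40.18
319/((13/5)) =1595/13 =122.69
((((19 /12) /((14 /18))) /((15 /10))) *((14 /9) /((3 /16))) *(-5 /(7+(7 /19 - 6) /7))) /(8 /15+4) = -63175 /31518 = -2.00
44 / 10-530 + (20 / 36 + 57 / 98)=-2312881 / 4410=-524.46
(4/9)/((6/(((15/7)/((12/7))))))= 5/54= 0.09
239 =239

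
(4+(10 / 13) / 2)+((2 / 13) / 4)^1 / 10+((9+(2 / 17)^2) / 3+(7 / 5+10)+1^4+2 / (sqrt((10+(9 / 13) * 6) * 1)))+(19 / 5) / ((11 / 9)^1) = sqrt(598) / 46+56788669 / 2479620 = 23.43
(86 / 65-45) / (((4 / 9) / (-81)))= 2069631 / 260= 7960.12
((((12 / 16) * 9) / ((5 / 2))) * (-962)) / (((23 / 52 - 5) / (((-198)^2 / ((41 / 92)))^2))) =2928379414054228992 / 663995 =4410243170587.47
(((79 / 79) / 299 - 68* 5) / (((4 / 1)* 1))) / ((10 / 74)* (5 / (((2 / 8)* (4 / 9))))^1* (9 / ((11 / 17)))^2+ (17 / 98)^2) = -1092760750543 / 15125154783947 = -0.07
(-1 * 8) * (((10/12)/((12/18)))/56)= -5/28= -0.18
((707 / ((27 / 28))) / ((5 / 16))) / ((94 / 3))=158368 / 2115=74.88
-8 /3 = -2.67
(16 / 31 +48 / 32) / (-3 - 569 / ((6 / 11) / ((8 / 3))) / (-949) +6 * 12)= 213525 / 7618126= 0.03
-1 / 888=-0.00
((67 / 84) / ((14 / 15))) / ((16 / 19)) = 6365 / 6272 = 1.01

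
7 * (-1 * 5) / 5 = -7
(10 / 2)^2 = 25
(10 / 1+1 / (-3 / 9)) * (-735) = -5145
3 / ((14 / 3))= 9 / 14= 0.64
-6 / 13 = -0.46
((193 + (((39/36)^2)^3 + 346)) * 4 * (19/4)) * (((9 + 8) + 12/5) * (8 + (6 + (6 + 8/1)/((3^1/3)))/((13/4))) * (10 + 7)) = 232653104409881/4852224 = 47947725.50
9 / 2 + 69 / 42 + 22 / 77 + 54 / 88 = 2169 / 308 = 7.04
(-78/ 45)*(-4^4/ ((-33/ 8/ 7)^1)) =-372736/ 495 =-753.00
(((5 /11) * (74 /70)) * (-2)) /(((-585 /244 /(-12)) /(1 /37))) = -1952 /15015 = -0.13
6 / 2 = 3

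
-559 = -559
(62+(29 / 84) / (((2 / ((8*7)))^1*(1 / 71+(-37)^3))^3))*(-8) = -496.00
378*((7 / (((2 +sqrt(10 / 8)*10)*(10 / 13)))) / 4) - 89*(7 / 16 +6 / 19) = -14944753 / 183920 +17199*sqrt(5) / 484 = -1.80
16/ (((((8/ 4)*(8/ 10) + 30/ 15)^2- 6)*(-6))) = -100/ 261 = -0.38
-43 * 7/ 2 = -301/ 2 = -150.50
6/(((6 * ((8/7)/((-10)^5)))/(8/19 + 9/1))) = -15662500/19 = -824342.11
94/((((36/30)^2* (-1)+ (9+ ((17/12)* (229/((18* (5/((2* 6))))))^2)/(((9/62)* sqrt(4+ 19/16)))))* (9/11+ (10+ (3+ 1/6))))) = -143669387931300/45117318441177700367+ 8332774674760800* sqrt(83)/45117318441177700367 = 0.00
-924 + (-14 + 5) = -933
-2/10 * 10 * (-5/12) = 5/6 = 0.83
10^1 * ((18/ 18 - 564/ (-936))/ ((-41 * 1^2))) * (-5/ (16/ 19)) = 59375/ 25584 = 2.32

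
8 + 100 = 108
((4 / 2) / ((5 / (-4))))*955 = -1528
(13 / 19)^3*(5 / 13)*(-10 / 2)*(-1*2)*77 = 650650 / 6859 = 94.86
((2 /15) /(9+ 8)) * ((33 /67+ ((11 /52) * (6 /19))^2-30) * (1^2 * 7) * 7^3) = -386069762603 /694892510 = -555.58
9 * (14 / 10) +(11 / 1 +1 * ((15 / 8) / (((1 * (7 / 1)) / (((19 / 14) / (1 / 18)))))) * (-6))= -15347 / 980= -15.66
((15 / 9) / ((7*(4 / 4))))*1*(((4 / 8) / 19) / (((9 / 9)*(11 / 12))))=10 / 1463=0.01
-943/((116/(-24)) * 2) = 2829/29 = 97.55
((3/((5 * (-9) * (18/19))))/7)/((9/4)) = -38/8505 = -0.00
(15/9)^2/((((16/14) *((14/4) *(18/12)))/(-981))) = -2725/6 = -454.17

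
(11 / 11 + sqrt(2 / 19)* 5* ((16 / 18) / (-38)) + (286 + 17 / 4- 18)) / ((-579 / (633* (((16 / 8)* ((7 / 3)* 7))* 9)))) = -87815.73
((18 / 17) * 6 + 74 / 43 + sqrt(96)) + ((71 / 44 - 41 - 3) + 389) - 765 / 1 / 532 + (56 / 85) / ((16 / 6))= 4 * sqrt(6) + 111190587 / 314545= 363.29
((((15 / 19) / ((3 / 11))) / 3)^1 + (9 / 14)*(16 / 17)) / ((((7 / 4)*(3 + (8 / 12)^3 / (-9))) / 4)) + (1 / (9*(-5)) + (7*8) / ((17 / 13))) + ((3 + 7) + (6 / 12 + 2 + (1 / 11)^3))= 77248696900681 / 1366955673930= 56.51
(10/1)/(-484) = -5/242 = -0.02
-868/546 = -62/39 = -1.59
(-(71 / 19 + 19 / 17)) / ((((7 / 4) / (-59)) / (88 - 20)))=211456 / 19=11129.26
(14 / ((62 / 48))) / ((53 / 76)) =25536 / 1643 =15.54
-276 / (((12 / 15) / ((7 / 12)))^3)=-986125 / 9216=-107.00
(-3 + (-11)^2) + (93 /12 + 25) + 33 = 735 /4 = 183.75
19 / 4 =4.75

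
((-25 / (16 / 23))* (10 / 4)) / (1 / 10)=-14375 / 16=-898.44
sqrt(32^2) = 32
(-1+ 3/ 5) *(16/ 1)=-32/ 5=-6.40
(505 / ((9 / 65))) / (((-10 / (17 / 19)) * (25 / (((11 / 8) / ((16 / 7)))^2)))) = -132341209 / 28016640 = -4.72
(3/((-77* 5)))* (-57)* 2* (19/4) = 4.22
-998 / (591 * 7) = -998 / 4137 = -0.24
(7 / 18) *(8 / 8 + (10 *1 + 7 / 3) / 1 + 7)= 427 / 54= 7.91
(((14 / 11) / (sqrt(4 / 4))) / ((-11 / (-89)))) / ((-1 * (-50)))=0.21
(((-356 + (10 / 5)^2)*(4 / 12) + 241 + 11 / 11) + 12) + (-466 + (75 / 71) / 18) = -46757 / 142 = -329.27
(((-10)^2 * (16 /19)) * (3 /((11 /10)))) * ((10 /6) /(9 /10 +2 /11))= 800000 /2261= 353.83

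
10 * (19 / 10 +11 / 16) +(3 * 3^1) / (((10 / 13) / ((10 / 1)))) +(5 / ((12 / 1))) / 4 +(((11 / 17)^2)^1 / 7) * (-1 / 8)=13883123 / 97104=142.97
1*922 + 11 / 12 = 11075 / 12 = 922.92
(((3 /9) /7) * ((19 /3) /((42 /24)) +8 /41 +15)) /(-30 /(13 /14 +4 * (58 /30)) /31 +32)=913445411 /32512313988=0.03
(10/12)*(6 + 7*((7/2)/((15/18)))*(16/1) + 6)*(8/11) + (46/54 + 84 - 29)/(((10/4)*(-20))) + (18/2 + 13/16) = 35765821/118800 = 301.06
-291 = -291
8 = 8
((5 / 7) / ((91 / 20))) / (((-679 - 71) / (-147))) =2 / 65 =0.03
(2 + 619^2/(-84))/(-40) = 382993/3360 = 113.99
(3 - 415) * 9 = -3708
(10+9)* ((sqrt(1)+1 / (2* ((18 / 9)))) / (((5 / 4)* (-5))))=-19 / 5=-3.80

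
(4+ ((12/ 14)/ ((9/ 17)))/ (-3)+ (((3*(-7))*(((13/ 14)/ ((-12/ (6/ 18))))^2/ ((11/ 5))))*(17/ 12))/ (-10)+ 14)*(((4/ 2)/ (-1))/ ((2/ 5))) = -278798365/ 3193344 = -87.31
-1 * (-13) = 13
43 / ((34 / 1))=43 / 34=1.26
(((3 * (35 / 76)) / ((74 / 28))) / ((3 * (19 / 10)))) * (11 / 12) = 13475 / 160284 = 0.08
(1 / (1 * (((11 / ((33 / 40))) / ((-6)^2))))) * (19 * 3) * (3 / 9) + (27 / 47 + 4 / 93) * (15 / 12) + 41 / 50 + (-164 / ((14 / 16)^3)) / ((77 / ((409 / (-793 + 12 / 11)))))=16082203314587 / 294903065100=54.53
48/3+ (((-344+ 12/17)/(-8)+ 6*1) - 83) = -615/34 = -18.09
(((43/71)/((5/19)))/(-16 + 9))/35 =-817/86975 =-0.01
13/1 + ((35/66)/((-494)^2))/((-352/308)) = 1675062859/128851008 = 13.00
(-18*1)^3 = -5832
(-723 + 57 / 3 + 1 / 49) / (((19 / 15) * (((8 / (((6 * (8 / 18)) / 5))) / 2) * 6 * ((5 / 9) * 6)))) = -6899 / 1862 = -3.71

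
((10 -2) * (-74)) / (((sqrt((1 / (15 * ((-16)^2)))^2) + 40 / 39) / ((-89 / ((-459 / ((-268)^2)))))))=-62970134855680 / 7835589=-8036426.47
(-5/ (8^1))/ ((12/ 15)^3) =-625/ 512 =-1.22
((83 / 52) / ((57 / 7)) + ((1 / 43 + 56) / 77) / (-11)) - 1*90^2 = -79490537825 / 9813804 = -8099.87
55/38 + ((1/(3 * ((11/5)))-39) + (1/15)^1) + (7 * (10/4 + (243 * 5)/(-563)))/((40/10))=-172905033/4706680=-36.74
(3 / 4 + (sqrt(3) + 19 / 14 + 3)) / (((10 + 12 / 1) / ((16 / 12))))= 0.41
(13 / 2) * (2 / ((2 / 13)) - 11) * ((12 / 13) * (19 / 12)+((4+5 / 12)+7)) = 2009 / 12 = 167.42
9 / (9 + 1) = 9 / 10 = 0.90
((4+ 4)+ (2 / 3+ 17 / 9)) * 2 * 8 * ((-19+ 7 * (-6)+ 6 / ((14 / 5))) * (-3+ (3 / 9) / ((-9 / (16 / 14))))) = 360088000 / 11907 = 30241.71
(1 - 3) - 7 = -9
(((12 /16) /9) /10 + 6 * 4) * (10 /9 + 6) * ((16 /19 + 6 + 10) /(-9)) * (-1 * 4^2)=23601152 /4617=5111.79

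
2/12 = 1/6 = 0.17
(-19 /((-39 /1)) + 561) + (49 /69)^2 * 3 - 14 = 11326421 /20631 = 549.00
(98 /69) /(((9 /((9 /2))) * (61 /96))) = 1568 /1403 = 1.12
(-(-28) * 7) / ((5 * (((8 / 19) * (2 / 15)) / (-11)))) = -30723 / 4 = -7680.75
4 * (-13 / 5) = -52 / 5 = -10.40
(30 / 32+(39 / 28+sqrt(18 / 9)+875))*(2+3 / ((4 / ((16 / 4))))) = 4393.72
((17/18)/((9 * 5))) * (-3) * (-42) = 119/45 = 2.64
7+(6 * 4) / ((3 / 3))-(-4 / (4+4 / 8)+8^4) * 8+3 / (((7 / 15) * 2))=-4123561 / 126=-32726.67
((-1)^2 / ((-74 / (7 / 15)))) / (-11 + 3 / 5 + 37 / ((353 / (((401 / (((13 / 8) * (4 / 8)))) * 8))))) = -4589 / 293580792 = -0.00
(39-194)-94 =-249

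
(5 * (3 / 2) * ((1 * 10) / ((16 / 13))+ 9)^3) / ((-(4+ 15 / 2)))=-38570295 / 11776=-3275.33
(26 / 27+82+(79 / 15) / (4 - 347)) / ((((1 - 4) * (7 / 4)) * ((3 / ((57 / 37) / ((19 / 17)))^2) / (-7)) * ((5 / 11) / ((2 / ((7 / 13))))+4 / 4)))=1269859357624 / 20348685945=62.40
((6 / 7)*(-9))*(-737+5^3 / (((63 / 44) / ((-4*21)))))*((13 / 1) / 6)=944229 / 7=134889.86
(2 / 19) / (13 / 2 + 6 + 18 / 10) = 20 / 2717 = 0.01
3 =3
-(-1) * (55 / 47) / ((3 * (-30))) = -11 / 846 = -0.01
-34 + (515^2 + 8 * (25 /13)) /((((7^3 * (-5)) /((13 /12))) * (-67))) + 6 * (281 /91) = -15501481 /1195012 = -12.97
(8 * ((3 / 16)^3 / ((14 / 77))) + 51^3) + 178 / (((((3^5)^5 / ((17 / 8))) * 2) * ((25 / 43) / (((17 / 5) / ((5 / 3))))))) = 23977371109977174694009 / 180754903347840000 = 132651.29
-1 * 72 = -72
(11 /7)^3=1331 /343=3.88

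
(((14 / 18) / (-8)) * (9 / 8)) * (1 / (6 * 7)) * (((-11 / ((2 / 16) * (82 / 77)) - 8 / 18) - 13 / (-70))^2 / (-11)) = 4584407701129 / 2818205913600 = 1.63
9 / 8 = 1.12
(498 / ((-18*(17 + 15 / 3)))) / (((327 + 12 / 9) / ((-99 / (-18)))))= -83 / 3940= -0.02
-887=-887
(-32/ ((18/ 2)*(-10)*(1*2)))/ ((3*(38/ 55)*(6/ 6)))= 44/ 513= 0.09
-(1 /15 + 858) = -12871 /15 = -858.07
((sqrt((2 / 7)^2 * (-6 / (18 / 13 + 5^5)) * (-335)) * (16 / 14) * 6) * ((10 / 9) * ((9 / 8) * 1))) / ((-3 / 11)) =-440 * sqrt(1062001590) / 1991507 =-7.20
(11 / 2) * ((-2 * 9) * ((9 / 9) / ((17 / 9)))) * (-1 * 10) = 8910 / 17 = 524.12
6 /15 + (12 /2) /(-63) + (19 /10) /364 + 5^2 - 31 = -12427 /2184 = -5.69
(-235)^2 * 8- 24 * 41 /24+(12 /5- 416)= 2206727 /5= 441345.40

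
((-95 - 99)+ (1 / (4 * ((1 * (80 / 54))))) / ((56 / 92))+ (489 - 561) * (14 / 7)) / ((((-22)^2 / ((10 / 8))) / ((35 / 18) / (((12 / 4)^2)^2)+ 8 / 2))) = -4438379633 / 1264564224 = -3.51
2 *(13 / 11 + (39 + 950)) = 21784 / 11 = 1980.36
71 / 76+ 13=1059 / 76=13.93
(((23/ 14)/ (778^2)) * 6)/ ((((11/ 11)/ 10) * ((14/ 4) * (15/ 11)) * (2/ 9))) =2277/ 14829458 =0.00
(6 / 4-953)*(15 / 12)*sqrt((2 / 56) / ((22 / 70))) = -865*sqrt(55) / 16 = -400.94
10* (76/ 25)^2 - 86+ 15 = 2677/ 125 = 21.42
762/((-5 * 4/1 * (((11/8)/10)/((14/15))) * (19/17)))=-241808/1045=-231.40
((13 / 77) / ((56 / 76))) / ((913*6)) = 247 / 5905284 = 0.00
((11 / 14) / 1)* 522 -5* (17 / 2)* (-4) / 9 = 27029 / 63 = 429.03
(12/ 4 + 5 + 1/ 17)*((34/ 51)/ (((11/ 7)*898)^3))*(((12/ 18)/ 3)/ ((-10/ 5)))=-0.00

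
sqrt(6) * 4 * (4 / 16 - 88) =-351 * sqrt(6) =-859.77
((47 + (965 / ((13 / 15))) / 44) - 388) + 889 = 573.31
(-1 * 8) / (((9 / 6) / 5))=-80 / 3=-26.67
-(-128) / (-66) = -64 / 33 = -1.94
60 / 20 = 3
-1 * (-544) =544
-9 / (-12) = 0.75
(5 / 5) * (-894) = -894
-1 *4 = -4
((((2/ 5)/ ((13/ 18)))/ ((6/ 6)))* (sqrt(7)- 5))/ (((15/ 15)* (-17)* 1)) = 0.08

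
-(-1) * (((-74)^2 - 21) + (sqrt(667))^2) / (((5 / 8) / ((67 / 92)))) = 820348 / 115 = 7133.46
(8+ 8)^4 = 65536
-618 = -618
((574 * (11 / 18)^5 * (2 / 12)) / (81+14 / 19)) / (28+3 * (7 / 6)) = 0.00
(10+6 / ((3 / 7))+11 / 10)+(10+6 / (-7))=2397 / 70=34.24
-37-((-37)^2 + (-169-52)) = -1185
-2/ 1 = -2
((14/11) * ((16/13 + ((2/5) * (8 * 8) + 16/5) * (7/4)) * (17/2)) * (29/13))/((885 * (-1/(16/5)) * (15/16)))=-2964878336/616955625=-4.81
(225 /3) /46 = 75 /46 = 1.63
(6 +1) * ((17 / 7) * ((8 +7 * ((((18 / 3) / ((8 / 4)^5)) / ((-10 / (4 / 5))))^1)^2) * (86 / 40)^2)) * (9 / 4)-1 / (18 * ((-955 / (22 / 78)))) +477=8116845845999951 / 4290624000000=1891.76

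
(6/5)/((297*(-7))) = -0.00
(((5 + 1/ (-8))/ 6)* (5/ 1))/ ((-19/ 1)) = -65/ 304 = -0.21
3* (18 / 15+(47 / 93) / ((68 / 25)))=43819 / 10540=4.16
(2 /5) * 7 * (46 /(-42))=-46 /15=-3.07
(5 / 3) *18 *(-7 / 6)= -35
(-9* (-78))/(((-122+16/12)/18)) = -18954/181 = -104.72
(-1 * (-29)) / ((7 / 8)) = 232 / 7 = 33.14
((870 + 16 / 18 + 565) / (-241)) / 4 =-12923 / 8676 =-1.49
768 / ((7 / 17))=13056 / 7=1865.14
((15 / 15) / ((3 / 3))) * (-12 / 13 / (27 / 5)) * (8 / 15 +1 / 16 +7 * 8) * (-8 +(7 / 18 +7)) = 5.91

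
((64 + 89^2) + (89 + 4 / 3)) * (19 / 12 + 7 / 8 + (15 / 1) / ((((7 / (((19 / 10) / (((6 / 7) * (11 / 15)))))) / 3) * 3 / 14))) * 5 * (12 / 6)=1489232785 / 198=7521377.70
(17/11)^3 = 4913/1331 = 3.69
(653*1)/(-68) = -653/68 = -9.60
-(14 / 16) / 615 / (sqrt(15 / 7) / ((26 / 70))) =-0.00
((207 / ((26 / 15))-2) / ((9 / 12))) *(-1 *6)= -12212 / 13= -939.38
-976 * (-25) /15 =4880 /3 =1626.67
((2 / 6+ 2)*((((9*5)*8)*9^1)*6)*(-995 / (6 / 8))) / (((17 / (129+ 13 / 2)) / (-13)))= 106002842400 / 17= 6235461317.65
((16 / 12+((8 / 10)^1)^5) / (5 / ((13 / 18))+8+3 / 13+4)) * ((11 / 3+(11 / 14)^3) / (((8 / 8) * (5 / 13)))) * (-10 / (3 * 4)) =-22485629309 / 28824862500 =-0.78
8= 8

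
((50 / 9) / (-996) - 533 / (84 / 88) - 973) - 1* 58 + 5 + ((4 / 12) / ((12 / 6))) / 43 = -1068731060 / 674541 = -1584.38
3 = 3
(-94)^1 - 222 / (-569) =-93.61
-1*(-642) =642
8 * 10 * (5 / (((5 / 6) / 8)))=3840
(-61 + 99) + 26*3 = 116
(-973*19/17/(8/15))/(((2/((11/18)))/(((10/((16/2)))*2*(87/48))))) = -147433825/52224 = -2823.10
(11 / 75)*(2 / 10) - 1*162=-60739 / 375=-161.97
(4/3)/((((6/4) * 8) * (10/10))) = 0.11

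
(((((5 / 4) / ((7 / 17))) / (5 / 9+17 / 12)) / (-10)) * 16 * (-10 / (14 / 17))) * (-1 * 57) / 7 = -5930280 / 24353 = -243.51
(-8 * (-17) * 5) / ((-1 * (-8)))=85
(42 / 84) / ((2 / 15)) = 15 / 4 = 3.75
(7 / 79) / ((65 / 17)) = 119 / 5135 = 0.02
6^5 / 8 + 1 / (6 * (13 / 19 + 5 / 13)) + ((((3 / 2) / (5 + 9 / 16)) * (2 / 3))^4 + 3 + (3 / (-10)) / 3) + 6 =981.06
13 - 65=-52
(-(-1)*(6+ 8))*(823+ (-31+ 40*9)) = 16128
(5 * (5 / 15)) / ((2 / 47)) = 235 / 6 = 39.17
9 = 9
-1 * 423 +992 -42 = 527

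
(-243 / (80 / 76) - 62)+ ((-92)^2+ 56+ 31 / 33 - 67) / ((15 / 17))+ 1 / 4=4597823 / 495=9288.53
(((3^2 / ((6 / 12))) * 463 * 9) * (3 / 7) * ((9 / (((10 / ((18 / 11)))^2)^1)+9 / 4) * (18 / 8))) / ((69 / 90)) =91560611763 / 389620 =234999.77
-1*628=-628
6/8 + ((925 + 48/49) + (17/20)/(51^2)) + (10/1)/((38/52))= 669777049/712215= 940.41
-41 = -41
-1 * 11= -11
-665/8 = -83.12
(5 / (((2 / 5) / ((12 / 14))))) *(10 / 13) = 8.24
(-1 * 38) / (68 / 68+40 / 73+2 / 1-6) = 2774 / 179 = 15.50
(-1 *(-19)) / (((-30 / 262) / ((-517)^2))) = -44352154.73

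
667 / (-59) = -667 / 59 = -11.31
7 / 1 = 7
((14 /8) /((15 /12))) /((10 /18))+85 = 2188 /25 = 87.52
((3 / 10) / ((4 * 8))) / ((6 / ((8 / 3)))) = 1 / 240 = 0.00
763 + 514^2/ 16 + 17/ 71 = 4906239/ 284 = 17275.49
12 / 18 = 2 / 3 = 0.67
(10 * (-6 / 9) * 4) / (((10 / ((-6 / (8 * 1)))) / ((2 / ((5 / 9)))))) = 36 / 5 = 7.20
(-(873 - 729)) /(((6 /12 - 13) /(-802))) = -230976 /25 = -9239.04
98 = 98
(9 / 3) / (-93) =-1 / 31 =-0.03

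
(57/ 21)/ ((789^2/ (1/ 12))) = 19/ 52291764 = 0.00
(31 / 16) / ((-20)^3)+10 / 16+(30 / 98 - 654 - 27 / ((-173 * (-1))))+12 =-695765238787 / 1085056000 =-641.23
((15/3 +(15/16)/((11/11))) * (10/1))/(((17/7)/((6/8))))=9975/544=18.34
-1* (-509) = 509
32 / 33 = 0.97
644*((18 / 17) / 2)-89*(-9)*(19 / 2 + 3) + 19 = 352663 / 34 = 10372.44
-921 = -921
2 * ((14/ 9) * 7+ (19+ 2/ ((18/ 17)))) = 572/ 9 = 63.56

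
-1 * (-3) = 3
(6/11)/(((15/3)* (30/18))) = 18/275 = 0.07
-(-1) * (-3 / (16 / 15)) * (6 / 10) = -27 / 16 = -1.69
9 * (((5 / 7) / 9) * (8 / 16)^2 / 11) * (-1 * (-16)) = 20 / 77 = 0.26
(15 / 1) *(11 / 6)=27.50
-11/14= -0.79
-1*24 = -24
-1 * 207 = -207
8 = 8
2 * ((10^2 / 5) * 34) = 1360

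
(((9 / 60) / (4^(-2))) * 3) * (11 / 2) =198 / 5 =39.60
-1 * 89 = -89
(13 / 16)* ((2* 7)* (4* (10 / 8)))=56.88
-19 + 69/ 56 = -995/ 56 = -17.77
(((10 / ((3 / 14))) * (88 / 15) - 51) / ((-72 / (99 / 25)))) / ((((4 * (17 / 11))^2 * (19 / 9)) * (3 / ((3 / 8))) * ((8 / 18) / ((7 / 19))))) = -33625053 / 2136657920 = -0.02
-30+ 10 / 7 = -200 / 7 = -28.57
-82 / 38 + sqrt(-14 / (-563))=-41 / 19 + sqrt(7882) / 563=-2.00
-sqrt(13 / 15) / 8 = -sqrt(195) / 120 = -0.12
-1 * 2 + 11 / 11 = -1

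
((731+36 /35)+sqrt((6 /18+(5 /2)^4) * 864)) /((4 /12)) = 9 * sqrt(3782)+76863 /35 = 2749.57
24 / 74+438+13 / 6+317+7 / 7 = 168385 / 222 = 758.49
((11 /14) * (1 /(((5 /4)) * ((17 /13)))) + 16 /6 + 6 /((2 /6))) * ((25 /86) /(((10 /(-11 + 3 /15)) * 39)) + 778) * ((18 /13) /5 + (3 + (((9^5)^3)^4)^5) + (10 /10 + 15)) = 3999236077910027966363122440391733318757276672404163853276444656773434908651777059595043897556387533485047749527109977401750622084620012042040720231296573144614769438648049987866107746707659203512762101517600432873226227649950107974989714823422759209942423554291304551680288311906213849384926534788 /12971595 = 308307195677172157037212700000000000000000000000000000000000000000000000000000000000000000000000000000000000000000000000000000000000000000000000000000000000000000000000000000000000000000000000000000000000000000000000000000000000000000000000000000000000000000000000000000000000000000000000000.00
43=43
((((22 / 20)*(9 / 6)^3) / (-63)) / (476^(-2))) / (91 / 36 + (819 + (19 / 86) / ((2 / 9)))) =-25835733 / 1591580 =-16.23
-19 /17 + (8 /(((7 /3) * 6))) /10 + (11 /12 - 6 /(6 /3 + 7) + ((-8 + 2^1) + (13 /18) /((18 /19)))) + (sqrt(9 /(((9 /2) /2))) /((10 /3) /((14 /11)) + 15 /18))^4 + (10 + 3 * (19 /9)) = 44304266705654 /4260925974375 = 10.40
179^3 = 5735339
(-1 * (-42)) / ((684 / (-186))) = -217 / 19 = -11.42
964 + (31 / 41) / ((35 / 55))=277009 / 287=965.19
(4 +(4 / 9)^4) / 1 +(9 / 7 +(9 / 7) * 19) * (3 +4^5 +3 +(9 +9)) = 1237852540 / 45927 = 26952.61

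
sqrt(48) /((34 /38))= 76*sqrt(3) /17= 7.74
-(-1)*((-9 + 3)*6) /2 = -18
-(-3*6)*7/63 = 2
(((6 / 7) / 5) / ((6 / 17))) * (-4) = -68 / 35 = -1.94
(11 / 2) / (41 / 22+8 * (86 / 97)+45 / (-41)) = 0.70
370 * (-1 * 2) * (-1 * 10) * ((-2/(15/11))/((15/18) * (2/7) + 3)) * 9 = -512820/17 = -30165.88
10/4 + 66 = 137/2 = 68.50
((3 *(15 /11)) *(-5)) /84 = -75 /308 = -0.24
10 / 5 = 2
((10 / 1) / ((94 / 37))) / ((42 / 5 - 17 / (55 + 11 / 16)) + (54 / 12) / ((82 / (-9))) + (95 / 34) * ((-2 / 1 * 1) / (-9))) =2297799900 / 4799565787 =0.48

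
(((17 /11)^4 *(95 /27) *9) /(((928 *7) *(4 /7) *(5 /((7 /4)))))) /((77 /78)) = 20629687 /1195642624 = 0.02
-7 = -7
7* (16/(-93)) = -1.20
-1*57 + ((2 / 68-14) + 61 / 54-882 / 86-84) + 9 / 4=-12777479 / 78948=-161.85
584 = 584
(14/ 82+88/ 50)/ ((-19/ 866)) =-88.00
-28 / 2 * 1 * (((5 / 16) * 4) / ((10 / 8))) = -14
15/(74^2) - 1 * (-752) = 4117967/5476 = 752.00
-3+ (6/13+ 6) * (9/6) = 87/13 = 6.69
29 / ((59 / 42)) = 1218 / 59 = 20.64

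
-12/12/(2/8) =-4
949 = 949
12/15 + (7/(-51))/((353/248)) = 63332/90015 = 0.70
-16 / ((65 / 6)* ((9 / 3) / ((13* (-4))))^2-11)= 6656 / 4561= 1.46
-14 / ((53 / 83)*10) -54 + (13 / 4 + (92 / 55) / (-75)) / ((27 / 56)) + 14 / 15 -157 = -1213422356 / 5902875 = -205.56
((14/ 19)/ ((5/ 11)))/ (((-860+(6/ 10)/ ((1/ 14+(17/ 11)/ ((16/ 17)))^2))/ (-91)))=31225441247/ 181997454866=0.17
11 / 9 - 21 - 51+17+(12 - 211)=-2275 / 9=-252.78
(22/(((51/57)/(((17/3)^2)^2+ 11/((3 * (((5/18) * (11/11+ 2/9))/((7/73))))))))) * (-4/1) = -51022389176/502605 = -101515.88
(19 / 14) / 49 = 0.03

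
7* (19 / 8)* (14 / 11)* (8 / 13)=1862 / 143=13.02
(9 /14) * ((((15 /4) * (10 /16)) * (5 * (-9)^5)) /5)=-88968.92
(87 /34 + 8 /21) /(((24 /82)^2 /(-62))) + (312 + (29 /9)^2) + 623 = -182342263 /154224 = -1182.32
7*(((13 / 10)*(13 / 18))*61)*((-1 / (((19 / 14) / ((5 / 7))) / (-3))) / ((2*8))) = 72163 / 1824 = 39.56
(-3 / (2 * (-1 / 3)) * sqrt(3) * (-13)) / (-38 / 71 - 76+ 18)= 8307 * sqrt(3) / 8312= 1.73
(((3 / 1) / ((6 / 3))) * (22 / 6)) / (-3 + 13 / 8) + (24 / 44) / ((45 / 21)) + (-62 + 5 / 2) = -6957 / 110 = -63.25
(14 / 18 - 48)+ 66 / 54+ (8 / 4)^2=-42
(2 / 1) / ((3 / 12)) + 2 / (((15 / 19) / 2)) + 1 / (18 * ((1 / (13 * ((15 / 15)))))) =1241 / 90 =13.79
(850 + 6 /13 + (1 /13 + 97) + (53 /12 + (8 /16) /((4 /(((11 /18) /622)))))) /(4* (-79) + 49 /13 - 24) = -1108441463 /391501728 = -2.83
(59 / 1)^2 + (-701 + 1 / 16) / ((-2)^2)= 211569 / 64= 3305.77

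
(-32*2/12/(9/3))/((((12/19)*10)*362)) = -19/24435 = -0.00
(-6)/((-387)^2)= -2/49923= -0.00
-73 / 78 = -0.94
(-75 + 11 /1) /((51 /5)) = -320 /51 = -6.27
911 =911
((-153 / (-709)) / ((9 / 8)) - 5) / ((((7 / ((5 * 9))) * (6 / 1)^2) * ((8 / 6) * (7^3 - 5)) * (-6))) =0.00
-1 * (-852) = 852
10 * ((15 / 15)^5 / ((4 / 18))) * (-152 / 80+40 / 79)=-9909 / 158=-62.72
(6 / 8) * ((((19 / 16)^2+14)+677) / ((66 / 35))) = 6203995 / 22528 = 275.39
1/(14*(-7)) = -0.01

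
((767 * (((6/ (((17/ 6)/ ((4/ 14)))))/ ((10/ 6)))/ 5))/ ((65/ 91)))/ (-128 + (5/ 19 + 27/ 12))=-4197024/ 6755375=-0.62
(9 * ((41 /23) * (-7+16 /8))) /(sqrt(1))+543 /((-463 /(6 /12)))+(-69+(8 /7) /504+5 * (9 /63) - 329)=-4490395115 /9392418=-478.09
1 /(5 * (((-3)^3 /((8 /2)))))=-4 /135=-0.03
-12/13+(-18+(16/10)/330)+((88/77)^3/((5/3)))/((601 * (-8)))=-18.92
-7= -7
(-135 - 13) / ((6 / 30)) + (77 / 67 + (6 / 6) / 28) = -1386017 / 1876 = -738.82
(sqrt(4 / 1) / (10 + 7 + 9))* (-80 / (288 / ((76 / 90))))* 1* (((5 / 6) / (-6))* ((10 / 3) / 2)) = 475 / 113724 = 0.00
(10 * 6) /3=20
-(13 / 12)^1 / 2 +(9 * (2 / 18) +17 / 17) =35 / 24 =1.46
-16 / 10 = -8 / 5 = -1.60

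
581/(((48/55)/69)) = 734965/16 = 45935.31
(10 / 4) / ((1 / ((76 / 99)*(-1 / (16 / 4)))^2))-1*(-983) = 19270571 / 19602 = 983.09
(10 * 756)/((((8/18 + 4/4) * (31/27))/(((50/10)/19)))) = 9185400/7657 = 1199.61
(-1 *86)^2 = 7396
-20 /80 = -0.25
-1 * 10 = -10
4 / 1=4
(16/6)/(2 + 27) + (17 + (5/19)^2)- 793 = -24366769/31407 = -775.84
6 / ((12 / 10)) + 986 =991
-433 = -433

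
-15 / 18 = -5 / 6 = -0.83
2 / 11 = 0.18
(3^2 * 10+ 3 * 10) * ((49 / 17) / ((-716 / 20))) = -29400 / 3043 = -9.66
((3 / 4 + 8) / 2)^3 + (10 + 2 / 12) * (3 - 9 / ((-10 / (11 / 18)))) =920309 / 7680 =119.83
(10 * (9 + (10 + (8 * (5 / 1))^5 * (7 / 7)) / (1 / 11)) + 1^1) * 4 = 45056004764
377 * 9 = 3393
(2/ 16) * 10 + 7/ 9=73/ 36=2.03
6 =6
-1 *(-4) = 4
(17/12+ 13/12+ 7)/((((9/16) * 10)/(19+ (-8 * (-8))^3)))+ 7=19924703/45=442771.18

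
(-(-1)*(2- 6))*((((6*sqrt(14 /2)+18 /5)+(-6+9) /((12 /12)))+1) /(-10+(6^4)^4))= -12*sqrt(7) /1410554953723- 76 /7052774768615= -0.00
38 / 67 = 0.57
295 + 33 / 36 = 3551 / 12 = 295.92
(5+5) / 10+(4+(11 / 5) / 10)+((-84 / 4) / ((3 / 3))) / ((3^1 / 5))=-1489 / 50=-29.78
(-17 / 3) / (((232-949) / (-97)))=-1649 / 2151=-0.77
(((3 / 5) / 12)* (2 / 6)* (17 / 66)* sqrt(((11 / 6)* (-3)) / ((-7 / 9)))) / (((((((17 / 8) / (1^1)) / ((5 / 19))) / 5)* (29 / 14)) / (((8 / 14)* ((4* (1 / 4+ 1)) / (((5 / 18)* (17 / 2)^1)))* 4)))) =960* sqrt(154) / 721259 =0.02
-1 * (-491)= 491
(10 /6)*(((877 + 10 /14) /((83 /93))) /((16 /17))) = 1011840 /581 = 1741.55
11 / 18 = 0.61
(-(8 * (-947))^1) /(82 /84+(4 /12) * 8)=106064 /51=2079.69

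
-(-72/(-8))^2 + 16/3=-227/3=-75.67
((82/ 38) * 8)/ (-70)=-164/ 665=-0.25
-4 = -4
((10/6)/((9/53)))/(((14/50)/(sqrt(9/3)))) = 6625 * sqrt(3)/189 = 60.71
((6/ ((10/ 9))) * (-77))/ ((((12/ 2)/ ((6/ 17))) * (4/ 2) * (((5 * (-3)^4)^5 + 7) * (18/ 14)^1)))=-1617/ 1852354213032440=-0.00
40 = 40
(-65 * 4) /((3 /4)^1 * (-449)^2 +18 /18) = -1040 /604807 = -0.00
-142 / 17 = -8.35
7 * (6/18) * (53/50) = 371/150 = 2.47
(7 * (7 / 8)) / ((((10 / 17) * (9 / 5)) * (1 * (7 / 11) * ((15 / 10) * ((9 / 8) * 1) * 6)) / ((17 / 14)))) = 3179 / 2916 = 1.09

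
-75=-75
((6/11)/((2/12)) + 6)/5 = 102/55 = 1.85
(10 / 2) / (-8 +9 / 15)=-25 / 37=-0.68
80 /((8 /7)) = 70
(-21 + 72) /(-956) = -51 /956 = -0.05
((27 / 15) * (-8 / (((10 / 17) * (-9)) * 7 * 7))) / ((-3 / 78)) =-1768 / 1225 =-1.44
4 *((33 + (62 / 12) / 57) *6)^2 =512297956 / 3249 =157678.66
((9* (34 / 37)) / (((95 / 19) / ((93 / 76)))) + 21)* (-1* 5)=-161859 / 1406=-115.12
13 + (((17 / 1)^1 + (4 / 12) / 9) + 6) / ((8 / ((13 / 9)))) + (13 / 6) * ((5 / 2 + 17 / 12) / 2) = 83213 / 3888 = 21.40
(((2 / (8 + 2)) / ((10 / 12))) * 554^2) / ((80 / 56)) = 6445236 / 125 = 51561.89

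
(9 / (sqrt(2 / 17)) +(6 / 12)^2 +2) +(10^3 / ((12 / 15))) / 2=9*sqrt(34) / 2 +2509 / 4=653.49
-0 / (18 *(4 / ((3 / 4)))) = 0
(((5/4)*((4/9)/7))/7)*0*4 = 0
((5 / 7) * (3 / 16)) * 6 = 45 / 56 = 0.80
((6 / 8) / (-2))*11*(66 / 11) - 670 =-2779 / 4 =-694.75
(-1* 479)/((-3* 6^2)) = 479/108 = 4.44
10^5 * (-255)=-25500000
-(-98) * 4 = 392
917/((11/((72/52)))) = 16506/143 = 115.43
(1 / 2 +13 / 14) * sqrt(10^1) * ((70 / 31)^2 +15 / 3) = 97050 * sqrt(10) / 6727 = 45.62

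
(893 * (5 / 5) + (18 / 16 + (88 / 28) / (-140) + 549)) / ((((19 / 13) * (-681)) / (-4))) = 12256751 / 2113370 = 5.80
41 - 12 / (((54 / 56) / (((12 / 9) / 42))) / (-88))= 6137 / 81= 75.77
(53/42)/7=53/294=0.18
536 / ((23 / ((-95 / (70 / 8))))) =-40736 / 161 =-253.02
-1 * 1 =-1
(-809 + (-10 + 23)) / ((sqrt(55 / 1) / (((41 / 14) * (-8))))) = 130544 * sqrt(55) / 385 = 2514.65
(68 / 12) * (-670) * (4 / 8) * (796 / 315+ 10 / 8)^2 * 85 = -438534792403 / 190512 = -2301874.91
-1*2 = -2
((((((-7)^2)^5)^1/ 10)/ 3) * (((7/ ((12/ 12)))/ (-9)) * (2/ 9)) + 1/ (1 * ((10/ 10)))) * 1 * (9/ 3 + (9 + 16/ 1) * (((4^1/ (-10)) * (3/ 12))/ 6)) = -15324272842/ 3645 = -4204190.08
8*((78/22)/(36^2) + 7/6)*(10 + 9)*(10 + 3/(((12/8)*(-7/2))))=1675.92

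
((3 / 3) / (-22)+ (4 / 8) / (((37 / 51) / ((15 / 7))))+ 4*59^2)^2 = 1573990886990916 / 8116801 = 193917639.10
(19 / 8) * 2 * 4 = 19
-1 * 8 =-8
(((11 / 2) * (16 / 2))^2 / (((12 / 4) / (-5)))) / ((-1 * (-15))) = -1936 / 9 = -215.11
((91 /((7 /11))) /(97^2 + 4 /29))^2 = 17197609 /74455308225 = 0.00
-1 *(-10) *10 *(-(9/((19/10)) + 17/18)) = -97150/171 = -568.13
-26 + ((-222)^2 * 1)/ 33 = 16142/ 11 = 1467.45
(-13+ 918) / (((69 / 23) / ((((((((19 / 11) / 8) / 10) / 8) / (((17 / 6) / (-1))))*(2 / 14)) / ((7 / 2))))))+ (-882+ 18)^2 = 218884567697 / 293216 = 746495.99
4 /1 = 4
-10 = -10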